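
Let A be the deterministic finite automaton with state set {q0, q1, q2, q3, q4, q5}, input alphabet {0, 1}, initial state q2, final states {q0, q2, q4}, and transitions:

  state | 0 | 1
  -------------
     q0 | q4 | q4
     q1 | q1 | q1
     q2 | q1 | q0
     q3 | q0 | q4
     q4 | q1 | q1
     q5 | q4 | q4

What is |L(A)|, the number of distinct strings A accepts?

4

The useful subgraph on states {q0, q2, q4} is acyclic, so L(A) is finite; the longest accepting path visits 3 useful states, giving maximum string length 2.
Counting accepting paths from q2 by length: 1 of length 0, 1 of length 1, 2 of length 2. Total 4.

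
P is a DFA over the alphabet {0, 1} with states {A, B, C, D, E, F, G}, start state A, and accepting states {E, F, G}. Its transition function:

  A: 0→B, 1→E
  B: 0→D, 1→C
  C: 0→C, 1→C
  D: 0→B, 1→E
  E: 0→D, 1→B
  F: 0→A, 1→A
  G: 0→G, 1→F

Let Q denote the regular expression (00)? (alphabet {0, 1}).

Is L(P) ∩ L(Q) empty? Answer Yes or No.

Converting the expression Q to a DFA (subset construction, then merging equivalent states) gives the minimal DFA with states {q0, q1, q2, q3}, start state q0, accepting states {q0, q3} and transitions q0: 0→q1, 1→q2; q1: 0→q3, 1→q2; q2: 0→q2, 1→q2; q3: 0→q2, 1→q2.
Exploring the product automaton P × Q from the start pair (A, q0), following both machines on each input symbol, reaches 7 state pairs: (A, q0), (B, q1), (E, q2), (D, q3), (C, q2), (D, q2), (B, q2).
P accepts in {E, F, G} and Q accepts in {q0, q3}; no reachable pair has both components accepting, so no string drives both machines to acceptance simultaneously and L(P) ∩ L(Q) = ∅.
So no string is accepted by both, and the intersection is empty.

Yes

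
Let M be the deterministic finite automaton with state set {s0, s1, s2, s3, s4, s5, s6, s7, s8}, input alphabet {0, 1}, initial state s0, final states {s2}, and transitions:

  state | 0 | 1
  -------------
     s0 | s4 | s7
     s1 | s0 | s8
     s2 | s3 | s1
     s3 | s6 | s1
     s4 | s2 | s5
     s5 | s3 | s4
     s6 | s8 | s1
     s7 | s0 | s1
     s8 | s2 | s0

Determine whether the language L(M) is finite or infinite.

State s0 is reachable from the start and can reach an accepting state, and it lies on the cycle s0 → s4 → s2 → s1 → s0.
Traversing that cycle any number of times yields accepted strings of unbounded length, so the language is infinite.

infinite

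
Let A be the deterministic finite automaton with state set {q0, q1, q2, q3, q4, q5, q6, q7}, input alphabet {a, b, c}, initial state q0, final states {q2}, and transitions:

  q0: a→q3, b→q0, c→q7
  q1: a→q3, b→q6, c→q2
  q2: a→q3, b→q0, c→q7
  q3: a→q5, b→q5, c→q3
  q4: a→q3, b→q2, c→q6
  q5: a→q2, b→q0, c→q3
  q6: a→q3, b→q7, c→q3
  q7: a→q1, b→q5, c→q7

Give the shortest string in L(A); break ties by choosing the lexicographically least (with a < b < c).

aaa

A breadth-first search from q0 reaches an accepting state first via the path q0 → q3 → q5 → q2 on input aaa.
No string of length < 3 is accepted (BFS exhausts all shorter strings without reaching an accepting state), and aaa is the lexicographically least accepting string of length 3.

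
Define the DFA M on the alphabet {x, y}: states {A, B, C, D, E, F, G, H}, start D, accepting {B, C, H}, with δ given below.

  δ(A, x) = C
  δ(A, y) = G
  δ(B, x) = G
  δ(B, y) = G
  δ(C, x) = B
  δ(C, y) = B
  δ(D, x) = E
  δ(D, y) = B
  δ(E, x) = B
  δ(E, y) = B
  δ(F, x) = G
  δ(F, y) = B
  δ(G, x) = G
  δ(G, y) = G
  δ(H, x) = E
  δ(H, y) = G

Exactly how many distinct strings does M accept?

The useful subgraph on states {B, D, E} is acyclic, so L(M) is finite; the longest accepting path visits 3 useful states, giving maximum string length 2.
Counting accepting paths from D by length: 1 of length 1, 2 of length 2. Total 3.

3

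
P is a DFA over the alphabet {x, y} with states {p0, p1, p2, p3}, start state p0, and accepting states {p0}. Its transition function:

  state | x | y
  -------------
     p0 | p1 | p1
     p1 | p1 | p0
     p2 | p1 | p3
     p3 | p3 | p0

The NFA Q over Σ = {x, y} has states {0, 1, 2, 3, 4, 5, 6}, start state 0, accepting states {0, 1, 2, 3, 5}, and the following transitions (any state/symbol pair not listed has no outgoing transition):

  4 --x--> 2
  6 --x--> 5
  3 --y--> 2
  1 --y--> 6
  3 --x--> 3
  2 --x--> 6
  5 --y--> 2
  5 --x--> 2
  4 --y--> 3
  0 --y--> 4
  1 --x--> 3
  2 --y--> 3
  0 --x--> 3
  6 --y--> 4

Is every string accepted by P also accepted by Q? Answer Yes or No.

The string xyxy is in L(P) but not in L(Q).
So L(P) ⊄ L(Q).

No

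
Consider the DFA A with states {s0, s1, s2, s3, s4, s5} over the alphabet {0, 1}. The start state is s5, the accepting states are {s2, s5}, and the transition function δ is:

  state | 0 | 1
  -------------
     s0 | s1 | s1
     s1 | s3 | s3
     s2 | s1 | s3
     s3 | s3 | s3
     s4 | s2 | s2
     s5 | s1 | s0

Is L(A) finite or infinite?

finite

The useful states (reachable from s5 and able to reach an accepting state) are {s5}.
Restricted to these states the transition graph has no cycle, so every accepting path has bounded length and L is finite.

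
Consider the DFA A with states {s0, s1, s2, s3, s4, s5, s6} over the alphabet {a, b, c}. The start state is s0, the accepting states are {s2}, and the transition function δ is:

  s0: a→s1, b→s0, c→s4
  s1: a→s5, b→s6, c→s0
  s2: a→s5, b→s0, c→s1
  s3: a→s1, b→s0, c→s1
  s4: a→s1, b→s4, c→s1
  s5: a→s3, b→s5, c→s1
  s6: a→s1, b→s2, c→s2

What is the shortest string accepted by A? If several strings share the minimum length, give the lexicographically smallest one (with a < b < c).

abb

A breadth-first search from s0 reaches an accepting state first via the path s0 → s1 → s6 → s2 on input abb.
No string of length < 3 is accepted (BFS exhausts all shorter strings without reaching an accepting state), and abb is the lexicographically least accepting string of length 3.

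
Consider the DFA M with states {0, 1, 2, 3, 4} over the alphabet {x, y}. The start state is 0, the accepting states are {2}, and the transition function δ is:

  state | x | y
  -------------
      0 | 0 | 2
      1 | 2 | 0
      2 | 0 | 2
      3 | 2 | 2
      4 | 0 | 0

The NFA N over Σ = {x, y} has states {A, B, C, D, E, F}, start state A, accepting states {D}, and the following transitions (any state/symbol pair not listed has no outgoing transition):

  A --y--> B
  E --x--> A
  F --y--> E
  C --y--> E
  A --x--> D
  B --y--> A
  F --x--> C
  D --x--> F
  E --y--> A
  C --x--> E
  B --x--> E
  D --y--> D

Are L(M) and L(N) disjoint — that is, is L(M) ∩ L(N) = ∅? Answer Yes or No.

No

The string xy is accepted by both M and N.
Hence L(M) ∩ L(N) ≠ ∅.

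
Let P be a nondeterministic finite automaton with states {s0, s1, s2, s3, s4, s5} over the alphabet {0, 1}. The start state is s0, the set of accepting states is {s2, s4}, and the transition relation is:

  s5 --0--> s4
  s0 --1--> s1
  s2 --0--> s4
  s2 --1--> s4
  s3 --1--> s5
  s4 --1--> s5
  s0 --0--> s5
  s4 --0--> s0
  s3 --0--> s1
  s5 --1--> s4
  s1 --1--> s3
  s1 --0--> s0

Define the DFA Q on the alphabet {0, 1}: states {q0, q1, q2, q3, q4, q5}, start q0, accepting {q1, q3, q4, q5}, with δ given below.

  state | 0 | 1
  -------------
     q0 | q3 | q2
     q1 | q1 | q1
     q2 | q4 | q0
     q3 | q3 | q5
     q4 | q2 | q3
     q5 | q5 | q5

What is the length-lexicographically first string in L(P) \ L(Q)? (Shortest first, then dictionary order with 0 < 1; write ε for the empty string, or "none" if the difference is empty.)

The string 1001 is accepted by P but not by Q.
No shorter string lies in the difference, and 1001 is the lexicographically first length-4 string in L(P) \ L(Q).

1001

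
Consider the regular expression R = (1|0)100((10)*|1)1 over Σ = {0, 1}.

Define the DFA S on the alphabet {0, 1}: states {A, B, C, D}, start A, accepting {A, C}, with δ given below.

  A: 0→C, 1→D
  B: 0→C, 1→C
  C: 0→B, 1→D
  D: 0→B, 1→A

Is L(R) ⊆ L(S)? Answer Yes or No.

No

The string 01001 is in L(R) but not in L(S).
So L(R) ⊄ L(S).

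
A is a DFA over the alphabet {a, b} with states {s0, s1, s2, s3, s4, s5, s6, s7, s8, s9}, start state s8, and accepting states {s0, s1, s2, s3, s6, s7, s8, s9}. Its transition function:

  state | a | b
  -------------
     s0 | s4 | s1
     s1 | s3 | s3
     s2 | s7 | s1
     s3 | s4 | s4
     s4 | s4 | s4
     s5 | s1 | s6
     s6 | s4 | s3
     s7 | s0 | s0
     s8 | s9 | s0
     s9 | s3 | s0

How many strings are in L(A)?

The useful subgraph on states {s0, s1, s3, s8, s9} is acyclic, so L(A) is finite; the longest accepting path visits 5 useful states, giving maximum string length 4.
Counting accepting paths from s8 by length: 1 of length 0, 2 of length 1, 3 of length 2, 3 of length 3, 2 of length 4. Total 11.

11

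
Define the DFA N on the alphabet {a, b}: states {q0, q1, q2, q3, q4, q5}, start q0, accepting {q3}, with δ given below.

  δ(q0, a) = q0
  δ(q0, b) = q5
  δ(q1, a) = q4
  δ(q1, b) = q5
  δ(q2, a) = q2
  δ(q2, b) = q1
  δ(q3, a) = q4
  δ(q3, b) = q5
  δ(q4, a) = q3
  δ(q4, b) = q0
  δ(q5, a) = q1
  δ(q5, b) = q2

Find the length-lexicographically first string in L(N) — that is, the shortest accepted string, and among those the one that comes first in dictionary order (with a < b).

baaa

A breadth-first search from q0 reaches an accepting state first via the path q0 → q5 → q1 → q4 → q3 on input baaa.
No string of length < 4 is accepted (BFS exhausts all shorter strings without reaching an accepting state), and baaa is the lexicographically least accepting string of length 4.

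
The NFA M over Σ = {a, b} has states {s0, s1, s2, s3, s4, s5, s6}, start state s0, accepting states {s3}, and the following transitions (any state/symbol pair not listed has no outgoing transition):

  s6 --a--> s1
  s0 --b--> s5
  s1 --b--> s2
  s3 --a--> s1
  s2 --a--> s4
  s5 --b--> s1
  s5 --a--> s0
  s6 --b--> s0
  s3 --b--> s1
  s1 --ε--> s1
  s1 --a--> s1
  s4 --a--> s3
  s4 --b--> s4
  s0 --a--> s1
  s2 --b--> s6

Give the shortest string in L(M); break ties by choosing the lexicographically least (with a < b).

A breadth-first search from s0 reaches an accepting state first via the path s0 → s1 → s2 → s4 → s3 on input abaa.
No string of length < 4 is accepted (BFS exhausts all shorter strings without reaching an accepting state), and abaa is the lexicographically least accepting string of length 4.

abaa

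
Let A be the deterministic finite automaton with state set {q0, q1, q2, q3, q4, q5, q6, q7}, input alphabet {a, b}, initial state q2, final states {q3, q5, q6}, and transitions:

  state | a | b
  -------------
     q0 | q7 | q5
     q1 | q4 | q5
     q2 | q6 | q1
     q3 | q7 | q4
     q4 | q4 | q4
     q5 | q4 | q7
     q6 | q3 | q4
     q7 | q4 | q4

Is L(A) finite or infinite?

finite

The useful states (reachable from q2 and able to reach an accepting state) are {q1, q2, q3, q5, q6}.
Restricted to these states the transition graph has no cycle, so every accepting path has bounded length and L is finite.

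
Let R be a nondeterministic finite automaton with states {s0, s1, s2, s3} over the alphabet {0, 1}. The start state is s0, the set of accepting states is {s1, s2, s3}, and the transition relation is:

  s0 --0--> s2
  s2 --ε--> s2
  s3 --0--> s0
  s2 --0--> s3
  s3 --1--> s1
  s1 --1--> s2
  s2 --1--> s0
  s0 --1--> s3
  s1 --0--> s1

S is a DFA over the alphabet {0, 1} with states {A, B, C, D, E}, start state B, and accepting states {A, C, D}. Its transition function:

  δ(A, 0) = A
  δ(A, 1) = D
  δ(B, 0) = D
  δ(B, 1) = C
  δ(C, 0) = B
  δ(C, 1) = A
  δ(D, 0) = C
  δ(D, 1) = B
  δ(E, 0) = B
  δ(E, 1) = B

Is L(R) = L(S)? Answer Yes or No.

Exploring the product automaton R × S from the start pair (s0, B), following both machines on each input symbol, reaches 4 state pairs: (s0, B), (s2, D), (s3, C), (s1, A).
R accepts in {s1, s2, s3} and S accepts in {A, C, D}. In every reachable pair the two components are either both accepting — (s2, D), (s3, C), (s1, A) — or both non-accepting, so no string is accepted by exactly one of the machines: L(R) \ L(S) and L(S) \ L(R) are both empty.
Hence every string is accepted by R iff it is accepted by S, and the two languages coincide.

Yes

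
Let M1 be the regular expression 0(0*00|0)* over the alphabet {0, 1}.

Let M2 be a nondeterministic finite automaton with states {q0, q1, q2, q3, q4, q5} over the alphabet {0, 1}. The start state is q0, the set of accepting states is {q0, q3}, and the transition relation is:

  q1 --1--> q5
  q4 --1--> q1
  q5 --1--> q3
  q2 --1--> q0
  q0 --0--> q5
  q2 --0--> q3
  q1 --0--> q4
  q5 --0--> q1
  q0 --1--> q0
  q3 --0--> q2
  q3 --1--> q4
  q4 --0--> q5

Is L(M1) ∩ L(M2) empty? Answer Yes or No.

Converting the expression M1 to a DFA (subset construction, then merging equivalent states) gives the minimal DFA with states {r0, r1, r2}, start state r0, accepting states {r1} and transitions r0: 0→r1, 1→r2; r1: 0→r1, 1→r2; r2: 0→r2, 1→r2.
Exploring the product automaton M1 × M2 from the start pair (r0, q0), following both machines on each input symbol, reaches 10 state pairs: (r0, q0), (r1, q5), (r2, q0), (r1, q1), (r2, q3), (r2, q5), (r1, q4), (r2, q2), (r2, q4), (r2, q1).
M1 accepts in {r1} and M2 accepts in {q0, q3}; no reachable pair has both components accepting, so no string drives both machines to acceptance simultaneously and L(M1) ∩ L(M2) = ∅.
So no string is accepted by both, and the intersection is empty.

Yes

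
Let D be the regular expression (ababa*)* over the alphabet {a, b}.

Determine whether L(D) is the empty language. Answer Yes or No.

The empty string ε matches the expression, so it belongs to L(D).
Since L(D) contains at least one string, it is not empty.

No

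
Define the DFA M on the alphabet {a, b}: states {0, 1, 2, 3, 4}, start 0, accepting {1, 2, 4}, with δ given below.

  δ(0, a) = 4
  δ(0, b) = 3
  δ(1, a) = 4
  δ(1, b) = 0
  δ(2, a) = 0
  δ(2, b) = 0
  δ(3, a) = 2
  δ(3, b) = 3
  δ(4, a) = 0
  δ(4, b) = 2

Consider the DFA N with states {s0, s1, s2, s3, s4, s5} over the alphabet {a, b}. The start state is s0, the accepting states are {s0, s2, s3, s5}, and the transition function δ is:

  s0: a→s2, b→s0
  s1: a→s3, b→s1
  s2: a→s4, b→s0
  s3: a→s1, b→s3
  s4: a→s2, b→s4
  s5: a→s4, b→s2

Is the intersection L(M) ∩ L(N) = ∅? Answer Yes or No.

No

The string a is accepted by both M and N.
Hence L(M) ∩ L(N) ≠ ∅.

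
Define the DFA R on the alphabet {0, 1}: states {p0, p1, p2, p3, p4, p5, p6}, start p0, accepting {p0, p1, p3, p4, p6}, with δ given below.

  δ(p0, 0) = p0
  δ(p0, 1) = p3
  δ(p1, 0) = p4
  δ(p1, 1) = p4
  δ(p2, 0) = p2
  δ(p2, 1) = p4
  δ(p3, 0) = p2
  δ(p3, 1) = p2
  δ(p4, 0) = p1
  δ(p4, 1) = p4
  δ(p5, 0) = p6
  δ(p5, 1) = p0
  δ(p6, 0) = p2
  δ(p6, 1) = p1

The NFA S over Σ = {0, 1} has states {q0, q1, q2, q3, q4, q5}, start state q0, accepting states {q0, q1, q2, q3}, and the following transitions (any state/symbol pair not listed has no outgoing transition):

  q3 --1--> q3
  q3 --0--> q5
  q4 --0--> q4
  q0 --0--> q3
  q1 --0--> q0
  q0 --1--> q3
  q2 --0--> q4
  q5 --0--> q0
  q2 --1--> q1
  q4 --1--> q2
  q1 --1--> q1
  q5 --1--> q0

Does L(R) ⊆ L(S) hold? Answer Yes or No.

No

The string 00 is in L(R) but not in L(S).
So L(R) ⊄ L(S).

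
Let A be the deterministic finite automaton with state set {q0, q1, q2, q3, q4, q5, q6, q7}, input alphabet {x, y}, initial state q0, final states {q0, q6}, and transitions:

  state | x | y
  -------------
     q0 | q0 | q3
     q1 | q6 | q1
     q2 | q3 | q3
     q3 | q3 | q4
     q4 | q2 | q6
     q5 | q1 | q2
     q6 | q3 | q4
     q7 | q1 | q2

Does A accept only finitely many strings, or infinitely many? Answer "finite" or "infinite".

State q0 is reachable from the start and can reach an accepting state, and it lies on the cycle q0 → q0.
Traversing that cycle any number of times yields accepted strings of unbounded length, so the language is infinite.

infinite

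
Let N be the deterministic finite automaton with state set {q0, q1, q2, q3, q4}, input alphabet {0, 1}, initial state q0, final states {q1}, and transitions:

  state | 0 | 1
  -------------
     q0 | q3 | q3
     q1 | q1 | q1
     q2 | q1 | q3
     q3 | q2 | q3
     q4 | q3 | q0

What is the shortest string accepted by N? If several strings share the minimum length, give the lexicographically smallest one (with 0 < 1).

000

A breadth-first search from q0 reaches an accepting state first via the path q0 → q3 → q2 → q1 on input 000.
No string of length < 3 is accepted (BFS exhausts all shorter strings without reaching an accepting state), and 000 is the lexicographically least accepting string of length 3.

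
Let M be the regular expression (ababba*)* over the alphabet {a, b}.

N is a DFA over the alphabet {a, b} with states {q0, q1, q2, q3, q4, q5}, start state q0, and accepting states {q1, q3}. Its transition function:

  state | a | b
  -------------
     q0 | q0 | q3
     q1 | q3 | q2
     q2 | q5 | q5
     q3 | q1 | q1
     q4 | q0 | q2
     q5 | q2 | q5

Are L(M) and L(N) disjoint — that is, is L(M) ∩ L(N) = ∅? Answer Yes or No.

Yes

Converting the expression M to a DFA (subset construction, then merging equivalent states) gives the minimal DFA with states {m0, m1, m2, m3, m4, m5, m6, m7}, start state m0, accepting states {m0, m6, m7} and transitions m0: a→m1, b→m2; m1: a→m2, b→m3; m2: a→m2, b→m2; m3: a→m4, b→m2; m4: a→m2, b→m5; m5: a→m2, b→m6; m6: a→m7, b→m2; m7: a→m7, b→m3.
Exploring the product automaton M × N from the start pair (m0, q0), following both machines on each input symbol, reaches 16 state pairs: (m0, q0), (m1, q0), (m2, q3), (m2, q0), (m3, q3), (m2, q1), (m4, q1), (m2, q2), (m5, q2), (m2, q5), (m6, q5), (m7, q2), (m7, q5), (m3, q5), (m4, q2), (m5, q5).
M accepts in {m0, m6, m7} and N accepts in {q1, q3}; no reachable pair has both components accepting, so no string drives both machines to acceptance simultaneously and L(M) ∩ L(N) = ∅.
So no string is accepted by both, and the intersection is empty.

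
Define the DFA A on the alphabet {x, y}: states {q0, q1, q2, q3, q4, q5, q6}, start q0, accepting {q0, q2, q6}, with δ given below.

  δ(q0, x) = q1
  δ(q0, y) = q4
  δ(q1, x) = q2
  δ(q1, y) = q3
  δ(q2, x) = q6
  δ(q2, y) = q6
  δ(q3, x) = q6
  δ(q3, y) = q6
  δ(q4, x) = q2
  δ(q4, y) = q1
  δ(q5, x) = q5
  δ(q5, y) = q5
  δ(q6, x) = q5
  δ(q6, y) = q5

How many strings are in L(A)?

The useful subgraph on states {q0, q1, q2, q3, q4, q6} is acyclic, so L(A) is finite; the longest accepting path visits 5 useful states, giving maximum string length 4.
Counting accepting paths from q0 by length: 1 of length 0, 2 of length 2, 7 of length 3, 4 of length 4. Total 14.

14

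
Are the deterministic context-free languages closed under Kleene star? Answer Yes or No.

L = {c aⁿbⁿ : n≥0} ∪ {cc aⁿb²ⁿ : n≥0} is a DCFL (the number of leading c's fixes which ratio the DPDA checks), but L* is not. Every word of L starts with c, so in a factorisation of the string cc aⁱbʲ (i≥1) into words of L each factor begins at one of the two c's: either the whole string is a single word of L (forcing j = 2i), or it splits as c · (c aⁱbʲ) with c ∈ L (take n = 0) and c aⁱbʲ ∈ L (forcing j = i). Thus L* ∩ cca⁺b* = {cc aⁿbⁿ : n≥1} ∪ {cc aⁿb²ⁿ : n≥1}. A DPDA for L* would give one for this intersection with a regular set, and, started from its configuration after reading cc, one for {aⁿbⁿ : n≥1} ∪ {aⁿb²ⁿ : n≥1}, which no deterministic PDA accepts (a DPDA for it would have a single run on aⁿb²ⁿ, accepting after the prefix aⁿbⁿ and accepting again after n more b's; an ordinary PDA that simulates it on a's and b's and, at any moment when it is accepting, may switch to reading only a fresh letter d while feeding each d to the simulation as a b, would accept aⁱbʲdᵏ (k≥1) exactly when both aⁱbʲ and aⁱbʲ⁺ᵏ are in the language, i.e. its language intersected with the regular set a*b*d⁺ would be exactly {aⁿbⁿdⁿ : n≥1} — impossible, since context-free languages are closed under intersection with regular sets and {aⁿbⁿdⁿ} is not context-free). So L* is not a DCFL.

No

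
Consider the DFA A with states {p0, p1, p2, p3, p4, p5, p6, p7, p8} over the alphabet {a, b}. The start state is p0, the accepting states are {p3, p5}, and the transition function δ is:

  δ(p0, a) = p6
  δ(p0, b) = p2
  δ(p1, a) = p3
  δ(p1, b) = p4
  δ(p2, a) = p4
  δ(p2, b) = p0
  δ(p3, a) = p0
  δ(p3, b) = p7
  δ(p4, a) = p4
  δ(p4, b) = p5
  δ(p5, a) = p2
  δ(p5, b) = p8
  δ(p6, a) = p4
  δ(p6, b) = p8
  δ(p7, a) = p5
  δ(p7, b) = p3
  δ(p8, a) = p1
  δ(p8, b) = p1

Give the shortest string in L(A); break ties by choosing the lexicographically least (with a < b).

A breadth-first search from p0 reaches an accepting state first via the path p0 → p6 → p4 → p5 on input aab.
No string of length < 3 is accepted (BFS exhausts all shorter strings without reaching an accepting state), and aab is the lexicographically least accepting string of length 3.

aab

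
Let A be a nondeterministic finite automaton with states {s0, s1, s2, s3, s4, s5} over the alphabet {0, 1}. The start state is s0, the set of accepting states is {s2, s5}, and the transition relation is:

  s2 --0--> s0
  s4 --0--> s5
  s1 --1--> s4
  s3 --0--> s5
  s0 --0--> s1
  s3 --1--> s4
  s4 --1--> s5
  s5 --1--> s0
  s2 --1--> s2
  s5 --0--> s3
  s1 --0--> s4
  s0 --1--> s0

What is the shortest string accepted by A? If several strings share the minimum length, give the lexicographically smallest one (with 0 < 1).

000

A breadth-first search from s0 reaches an accepting state first via the path s0 → s1 → s4 → s5 on input 000.
No string of length < 3 is accepted (BFS exhausts all shorter strings without reaching an accepting state), and 000 is the lexicographically least accepting string of length 3.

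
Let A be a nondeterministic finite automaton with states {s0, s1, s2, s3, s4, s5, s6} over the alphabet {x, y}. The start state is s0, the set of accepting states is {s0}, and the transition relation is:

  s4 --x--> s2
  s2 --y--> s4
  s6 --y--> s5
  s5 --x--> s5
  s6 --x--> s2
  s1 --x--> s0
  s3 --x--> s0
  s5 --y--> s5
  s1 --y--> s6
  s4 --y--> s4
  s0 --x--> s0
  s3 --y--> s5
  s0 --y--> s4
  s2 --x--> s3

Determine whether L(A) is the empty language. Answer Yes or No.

The empty string ε is accepted: the run s0 ends in the accepting state s0.
Since at least one string is accepted, L(A) is not empty.

No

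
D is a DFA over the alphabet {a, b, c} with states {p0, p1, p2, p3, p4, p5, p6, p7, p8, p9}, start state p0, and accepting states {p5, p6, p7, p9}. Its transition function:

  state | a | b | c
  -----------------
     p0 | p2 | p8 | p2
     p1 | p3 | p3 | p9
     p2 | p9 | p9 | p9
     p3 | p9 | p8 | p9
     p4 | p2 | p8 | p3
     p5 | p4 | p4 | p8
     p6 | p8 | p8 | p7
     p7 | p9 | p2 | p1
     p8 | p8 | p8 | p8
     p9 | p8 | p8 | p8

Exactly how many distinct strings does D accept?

6

The useful subgraph on states {p0, p2, p9} is acyclic, so L(D) is finite; the longest accepting path visits 3 useful states, giving maximum string length 2.
Counting accepting paths from p0 by length: 6 of length 2. Total 6.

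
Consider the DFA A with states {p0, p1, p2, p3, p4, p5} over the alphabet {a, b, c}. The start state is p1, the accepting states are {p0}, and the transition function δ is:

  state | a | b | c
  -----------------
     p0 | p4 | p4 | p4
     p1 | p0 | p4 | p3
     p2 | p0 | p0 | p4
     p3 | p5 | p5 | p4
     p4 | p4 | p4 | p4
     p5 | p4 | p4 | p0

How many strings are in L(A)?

3

The useful subgraph on states {p0, p1, p3, p5} is acyclic, so L(A) is finite; the longest accepting path visits 4 useful states, giving maximum string length 3.
Counting accepting paths from p1 by length: 1 of length 1, 2 of length 3. Total 3.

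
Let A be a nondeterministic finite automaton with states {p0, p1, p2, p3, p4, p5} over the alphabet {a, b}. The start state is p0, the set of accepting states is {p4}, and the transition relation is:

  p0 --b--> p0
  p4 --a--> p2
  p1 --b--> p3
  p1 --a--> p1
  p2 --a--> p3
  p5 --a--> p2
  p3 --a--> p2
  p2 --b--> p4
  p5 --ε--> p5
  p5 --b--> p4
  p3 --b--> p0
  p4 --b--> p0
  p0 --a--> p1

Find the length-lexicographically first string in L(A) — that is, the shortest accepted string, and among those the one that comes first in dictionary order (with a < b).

abab

A breadth-first search from p0 reaches an accepting state first via the path p0 → p1 → p3 → p2 → p4 on input abab.
No string of length < 4 is accepted (BFS exhausts all shorter strings without reaching an accepting state), and abab is the lexicographically least accepting string of length 4.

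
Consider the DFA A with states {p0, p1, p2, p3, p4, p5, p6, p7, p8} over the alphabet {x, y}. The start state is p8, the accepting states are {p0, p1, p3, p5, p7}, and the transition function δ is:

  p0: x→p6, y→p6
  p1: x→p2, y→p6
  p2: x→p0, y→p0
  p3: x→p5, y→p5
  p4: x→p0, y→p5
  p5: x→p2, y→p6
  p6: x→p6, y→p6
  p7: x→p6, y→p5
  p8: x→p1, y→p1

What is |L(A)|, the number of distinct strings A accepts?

6

The useful subgraph on states {p0, p1, p2, p8} is acyclic, so L(A) is finite; the longest accepting path visits 4 useful states, giving maximum string length 3.
Counting accepting paths from p8 by length: 2 of length 1, 4 of length 3. Total 6.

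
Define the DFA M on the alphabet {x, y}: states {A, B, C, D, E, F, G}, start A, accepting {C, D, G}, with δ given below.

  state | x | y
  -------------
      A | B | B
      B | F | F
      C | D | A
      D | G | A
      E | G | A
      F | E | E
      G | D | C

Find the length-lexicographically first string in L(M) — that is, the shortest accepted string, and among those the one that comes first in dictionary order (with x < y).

A breadth-first search from A reaches an accepting state first via the path A → B → F → E → G on input xxxx.
No string of length < 4 is accepted (BFS exhausts all shorter strings without reaching an accepting state), and xxxx is the lexicographically least accepting string of length 4.

xxxx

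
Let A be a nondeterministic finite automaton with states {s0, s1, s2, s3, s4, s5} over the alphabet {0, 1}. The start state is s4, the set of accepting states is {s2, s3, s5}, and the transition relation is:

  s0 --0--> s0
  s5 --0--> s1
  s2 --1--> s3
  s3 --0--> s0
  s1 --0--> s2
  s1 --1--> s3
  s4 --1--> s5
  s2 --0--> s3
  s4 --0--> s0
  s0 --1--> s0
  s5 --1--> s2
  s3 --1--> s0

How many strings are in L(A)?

The useful subgraph on states {s1, s2, s3, s4, s5} is acyclic, so L(A) is finite; the longest accepting path visits 5 useful states, giving maximum string length 4.
Counting accepting paths from s4 by length: 1 of length 1, 1 of length 2, 4 of length 3, 2 of length 4. Total 8.

8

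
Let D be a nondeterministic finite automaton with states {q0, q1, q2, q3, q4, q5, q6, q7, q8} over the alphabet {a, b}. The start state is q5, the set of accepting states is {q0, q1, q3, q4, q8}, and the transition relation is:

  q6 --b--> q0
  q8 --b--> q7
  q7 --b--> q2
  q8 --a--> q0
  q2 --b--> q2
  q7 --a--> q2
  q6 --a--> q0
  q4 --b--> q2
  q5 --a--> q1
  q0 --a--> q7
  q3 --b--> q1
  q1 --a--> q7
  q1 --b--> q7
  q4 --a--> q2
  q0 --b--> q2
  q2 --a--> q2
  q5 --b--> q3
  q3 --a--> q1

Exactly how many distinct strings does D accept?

The useful subgraph on states {q1, q3, q5} is acyclic, so L(D) is finite; the longest accepting path visits 3 useful states, giving maximum string length 2.
Counting accepting paths from q5 by length: 2 of length 1, 2 of length 2. Total 4.

4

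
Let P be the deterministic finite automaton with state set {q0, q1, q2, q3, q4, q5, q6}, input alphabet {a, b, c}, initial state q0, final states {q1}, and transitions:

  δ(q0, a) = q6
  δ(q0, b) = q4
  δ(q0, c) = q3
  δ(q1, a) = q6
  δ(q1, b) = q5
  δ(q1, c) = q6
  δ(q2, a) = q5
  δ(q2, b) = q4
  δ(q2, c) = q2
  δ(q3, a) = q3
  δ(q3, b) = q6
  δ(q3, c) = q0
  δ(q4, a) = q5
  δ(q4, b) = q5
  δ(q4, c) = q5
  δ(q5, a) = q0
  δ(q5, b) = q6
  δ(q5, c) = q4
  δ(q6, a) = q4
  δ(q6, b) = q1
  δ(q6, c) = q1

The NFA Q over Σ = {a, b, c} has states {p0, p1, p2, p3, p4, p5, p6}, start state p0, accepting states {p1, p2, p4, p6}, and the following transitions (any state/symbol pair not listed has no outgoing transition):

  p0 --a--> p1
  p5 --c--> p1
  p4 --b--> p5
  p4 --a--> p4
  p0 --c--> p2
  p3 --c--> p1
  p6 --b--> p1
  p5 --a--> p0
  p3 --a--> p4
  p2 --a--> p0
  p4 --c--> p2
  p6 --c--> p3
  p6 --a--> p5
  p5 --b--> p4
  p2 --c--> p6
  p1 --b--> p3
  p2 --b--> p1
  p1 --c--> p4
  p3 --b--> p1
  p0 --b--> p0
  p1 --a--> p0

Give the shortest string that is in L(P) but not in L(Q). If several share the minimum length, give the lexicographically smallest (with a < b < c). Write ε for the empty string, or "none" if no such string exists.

ab

The string ab is accepted by P but not by Q.
No shorter string lies in the difference, and ab is the lexicographically first length-2 string in L(P) \ L(Q).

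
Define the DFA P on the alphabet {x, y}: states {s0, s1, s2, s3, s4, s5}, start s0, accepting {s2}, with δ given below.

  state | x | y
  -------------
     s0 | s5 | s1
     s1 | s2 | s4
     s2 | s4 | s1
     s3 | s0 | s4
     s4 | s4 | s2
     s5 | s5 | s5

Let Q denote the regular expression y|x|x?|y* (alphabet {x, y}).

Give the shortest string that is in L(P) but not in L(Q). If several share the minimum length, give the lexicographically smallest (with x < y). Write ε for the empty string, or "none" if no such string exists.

yx

The string yx is accepted by P but not by Q.
No shorter string lies in the difference, and yx is the lexicographically first length-2 string in L(P) \ L(Q).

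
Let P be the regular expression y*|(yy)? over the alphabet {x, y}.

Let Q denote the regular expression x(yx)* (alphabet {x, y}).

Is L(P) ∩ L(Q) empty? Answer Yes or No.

Yes

Converting the expression P to a DFA (subset construction, then merging equivalent states) gives the minimal DFA with states {p0, p1}, start state p0, accepting states {p0} and transitions p0: x→p1, y→p0; p1: x→p1, y→p1.
Converting the expression Q to a DFA (subset construction, then merging equivalent states) gives the minimal DFA with states {q0, q1, q2}, start state q0, accepting states {q1} and transitions q0: x→q1, y→q2; q1: x→q2, y→q0; q2: x→q2, y→q2.
Exploring the product automaton P × Q from the start pair (p0, q0), following both machines on each input symbol, reaches 5 state pairs: (p0, q0), (p1, q1), (p0, q2), (p1, q2), (p1, q0).
P accepts in {p0} and Q accepts in {q1}; no reachable pair has both components accepting, so no string drives both machines to acceptance simultaneously and L(P) ∩ L(Q) = ∅.
So no string is accepted by both, and the intersection is empty.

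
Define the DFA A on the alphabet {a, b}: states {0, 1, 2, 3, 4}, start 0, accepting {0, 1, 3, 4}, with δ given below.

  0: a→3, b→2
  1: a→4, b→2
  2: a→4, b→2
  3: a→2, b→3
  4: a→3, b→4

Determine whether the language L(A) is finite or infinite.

State 2 is reachable from the start and can reach an accepting state, and it lies on the cycle 2 → 2.
Traversing that cycle any number of times yields accepted strings of unbounded length, so the language is infinite.

infinite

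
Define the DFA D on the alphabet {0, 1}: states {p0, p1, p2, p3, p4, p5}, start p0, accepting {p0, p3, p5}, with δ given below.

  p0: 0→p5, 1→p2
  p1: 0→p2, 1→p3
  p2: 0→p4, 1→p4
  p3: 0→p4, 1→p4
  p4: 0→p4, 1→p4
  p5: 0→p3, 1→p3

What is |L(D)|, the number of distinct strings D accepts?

4

The useful subgraph on states {p0, p3, p5} is acyclic, so L(D) is finite; the longest accepting path visits 3 useful states, giving maximum string length 2.
Counting accepting paths from p0 by length: 1 of length 0, 1 of length 1, 2 of length 2. Total 4.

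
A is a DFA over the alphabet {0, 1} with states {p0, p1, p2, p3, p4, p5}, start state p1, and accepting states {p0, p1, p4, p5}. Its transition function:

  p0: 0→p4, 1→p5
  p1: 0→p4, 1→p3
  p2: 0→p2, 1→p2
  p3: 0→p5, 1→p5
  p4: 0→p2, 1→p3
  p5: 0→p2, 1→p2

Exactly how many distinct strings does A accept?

The useful subgraph on states {p1, p3, p4, p5} is acyclic, so L(A) is finite; the longest accepting path visits 4 useful states, giving maximum string length 3.
Counting accepting paths from p1 by length: 1 of length 0, 1 of length 1, 2 of length 2, 2 of length 3. Total 6.

6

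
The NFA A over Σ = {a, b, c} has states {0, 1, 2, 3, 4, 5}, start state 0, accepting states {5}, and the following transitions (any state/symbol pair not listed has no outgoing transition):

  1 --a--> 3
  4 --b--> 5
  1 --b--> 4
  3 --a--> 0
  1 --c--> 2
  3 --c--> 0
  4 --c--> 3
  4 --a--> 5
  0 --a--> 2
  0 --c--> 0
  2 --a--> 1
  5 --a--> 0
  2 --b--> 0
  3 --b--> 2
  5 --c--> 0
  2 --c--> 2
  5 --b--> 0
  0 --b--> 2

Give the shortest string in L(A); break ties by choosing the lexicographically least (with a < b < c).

A breadth-first search from 0 reaches an accepting state first via the path 0 → 2 → 1 → 4 → 5 on input aaba.
No string of length < 4 is accepted (BFS exhausts all shorter strings without reaching an accepting state), and aaba is the lexicographically least accepting string of length 4.

aaba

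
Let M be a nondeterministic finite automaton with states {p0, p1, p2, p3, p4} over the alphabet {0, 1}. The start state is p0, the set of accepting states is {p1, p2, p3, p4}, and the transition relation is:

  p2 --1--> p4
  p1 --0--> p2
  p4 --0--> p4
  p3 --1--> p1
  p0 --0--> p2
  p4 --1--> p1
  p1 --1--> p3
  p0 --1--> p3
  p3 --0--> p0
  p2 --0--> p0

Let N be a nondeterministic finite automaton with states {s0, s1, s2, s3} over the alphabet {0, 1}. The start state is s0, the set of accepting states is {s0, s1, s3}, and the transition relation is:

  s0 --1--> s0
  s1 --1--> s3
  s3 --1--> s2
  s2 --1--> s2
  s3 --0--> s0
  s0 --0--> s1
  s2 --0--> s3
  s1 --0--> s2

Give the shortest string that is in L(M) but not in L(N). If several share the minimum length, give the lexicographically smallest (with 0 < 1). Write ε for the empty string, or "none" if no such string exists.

The string 001 is accepted by M but not by N.
No shorter string lies in the difference, and 001 is the lexicographically first length-3 string in L(M) \ L(N).

001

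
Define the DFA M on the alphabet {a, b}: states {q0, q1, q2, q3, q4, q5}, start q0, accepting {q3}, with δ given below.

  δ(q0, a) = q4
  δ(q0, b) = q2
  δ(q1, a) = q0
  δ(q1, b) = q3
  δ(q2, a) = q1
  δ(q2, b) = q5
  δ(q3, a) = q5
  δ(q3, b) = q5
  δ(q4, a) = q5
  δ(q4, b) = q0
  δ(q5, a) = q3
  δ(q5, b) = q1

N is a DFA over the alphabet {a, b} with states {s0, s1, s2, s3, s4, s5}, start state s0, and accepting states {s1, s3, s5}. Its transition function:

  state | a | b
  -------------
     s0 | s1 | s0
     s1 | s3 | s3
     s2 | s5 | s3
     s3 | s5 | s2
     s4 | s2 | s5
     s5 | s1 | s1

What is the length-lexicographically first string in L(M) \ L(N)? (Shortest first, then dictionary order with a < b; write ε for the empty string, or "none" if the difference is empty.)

bbbb

The string bbbb is accepted by M but not by N.
No shorter string lies in the difference, and bbbb is the lexicographically first length-4 string in L(M) \ L(N).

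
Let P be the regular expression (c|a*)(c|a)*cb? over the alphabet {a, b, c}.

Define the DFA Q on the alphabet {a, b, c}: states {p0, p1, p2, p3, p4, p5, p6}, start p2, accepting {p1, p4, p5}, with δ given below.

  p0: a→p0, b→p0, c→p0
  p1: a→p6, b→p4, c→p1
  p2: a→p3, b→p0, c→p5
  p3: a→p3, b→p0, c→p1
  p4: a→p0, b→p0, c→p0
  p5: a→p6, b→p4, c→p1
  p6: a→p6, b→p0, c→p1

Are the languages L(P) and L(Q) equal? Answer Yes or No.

Converting the expression P to a DFA (subset construction, then merging equivalent states) gives the minimal DFA with states {r0, r1, r2, r3}, start state r0, accepting states {r2, r3} and transitions r0: a→r0, b→r1, c→r2; r1: a→r1, b→r1, c→r1; r2: a→r0, b→r3, c→r2; r3: a→r1, b→r1, c→r1.
Exploring the product automaton P × Q from the start pair (r0, p2), following both machines on each input symbol, reaches 7 state pairs: (r0, p2), (r0, p3), (r1, p0), (r2, p5), (r2, p1), (r0, p6), (r3, p4).
P accepts in {r2, r3} and Q accepts in {p1, p4, p5}. In every reachable pair the two components are either both accepting — (r2, p5), (r2, p1), (r3, p4) — or both non-accepting, so no string is accepted by exactly one of the machines: L(P) \ L(Q) and L(Q) \ L(P) are both empty.
Hence every string is accepted by P iff it is accepted by Q, and the two languages coincide.

Yes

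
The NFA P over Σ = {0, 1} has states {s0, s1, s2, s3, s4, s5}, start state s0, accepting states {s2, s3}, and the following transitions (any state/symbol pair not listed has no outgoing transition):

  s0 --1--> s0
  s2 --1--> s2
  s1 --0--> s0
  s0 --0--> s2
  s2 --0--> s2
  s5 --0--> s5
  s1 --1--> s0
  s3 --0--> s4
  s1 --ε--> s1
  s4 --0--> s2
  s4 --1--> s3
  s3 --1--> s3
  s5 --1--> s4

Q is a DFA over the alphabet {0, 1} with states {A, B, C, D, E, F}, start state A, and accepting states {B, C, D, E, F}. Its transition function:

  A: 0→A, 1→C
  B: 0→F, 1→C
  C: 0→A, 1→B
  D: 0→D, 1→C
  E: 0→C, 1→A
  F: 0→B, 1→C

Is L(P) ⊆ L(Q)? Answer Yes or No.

No

The string 0 is in L(P) but not in L(Q).
So L(P) ⊄ L(Q).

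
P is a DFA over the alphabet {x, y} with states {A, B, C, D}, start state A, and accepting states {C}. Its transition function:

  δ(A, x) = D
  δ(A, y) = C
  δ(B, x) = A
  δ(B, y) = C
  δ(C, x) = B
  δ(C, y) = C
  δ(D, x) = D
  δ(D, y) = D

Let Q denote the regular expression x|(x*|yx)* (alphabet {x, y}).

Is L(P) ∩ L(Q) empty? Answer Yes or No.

Yes

Converting the expression Q to a DFA (subset construction, then merging equivalent states) gives the minimal DFA with states {q0, q1, q2}, start state q0, accepting states {q0} and transitions q0: x→q0, y→q1; q1: x→q0, y→q2; q2: x→q2, y→q2.
Exploring the product automaton P × Q from the start pair (A, q0), following both machines on each input symbol, reaches 9 state pairs: (A, q0), (D, q0), (C, q1), (D, q1), (B, q0), (C, q2), (D, q2), (B, q2), (A, q2).
P accepts in {C} and Q accepts in {q0}; no reachable pair has both components accepting, so no string drives both machines to acceptance simultaneously and L(P) ∩ L(Q) = ∅.
So no string is accepted by both, and the intersection is empty.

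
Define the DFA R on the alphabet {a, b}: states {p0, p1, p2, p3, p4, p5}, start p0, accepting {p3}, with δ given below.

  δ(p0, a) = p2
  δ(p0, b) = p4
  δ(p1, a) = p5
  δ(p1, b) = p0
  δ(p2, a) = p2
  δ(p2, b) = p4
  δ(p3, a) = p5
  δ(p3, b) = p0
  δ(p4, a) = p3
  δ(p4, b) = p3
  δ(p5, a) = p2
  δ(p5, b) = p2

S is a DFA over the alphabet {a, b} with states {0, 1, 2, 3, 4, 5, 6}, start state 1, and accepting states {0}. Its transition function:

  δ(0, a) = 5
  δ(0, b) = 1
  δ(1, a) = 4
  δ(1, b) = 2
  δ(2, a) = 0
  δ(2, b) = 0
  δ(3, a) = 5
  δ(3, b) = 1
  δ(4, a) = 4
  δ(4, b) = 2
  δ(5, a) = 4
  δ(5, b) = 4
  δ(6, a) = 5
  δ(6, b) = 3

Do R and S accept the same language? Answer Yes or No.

Exploring the product automaton R × S from the start pair (p0, 1), following both machines on each input symbol, reaches 5 state pairs: (p0, 1), (p2, 4), (p4, 2), (p3, 0), (p5, 5).
R accepts in {p3} and S accepts in {0}. In every reachable pair the two components are either both accepting — (p3, 0) — or both non-accepting, so no string is accepted by exactly one of the machines: L(R) \ L(S) and L(S) \ L(R) are both empty.
Hence every string is accepted by R iff it is accepted by S, and the two languages coincide.

Yes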